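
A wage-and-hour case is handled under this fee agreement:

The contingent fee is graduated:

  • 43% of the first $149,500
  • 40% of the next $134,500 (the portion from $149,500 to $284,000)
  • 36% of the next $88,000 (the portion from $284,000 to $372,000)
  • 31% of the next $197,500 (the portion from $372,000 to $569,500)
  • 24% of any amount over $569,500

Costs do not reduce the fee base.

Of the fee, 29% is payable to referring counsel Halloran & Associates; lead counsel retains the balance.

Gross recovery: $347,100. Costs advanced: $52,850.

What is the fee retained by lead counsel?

$99,968.71

Fee base is the gross recovery, $347,100; costs are reimbursed separately.
First $149,500 at 43% = $64,285.00
Next $134,500 at 40% = $53,800.00
Remaining $63,100 at 36% = $22,716.00
Fee: $64,285.00 + $53,800.00 + $22,716.00 = $140,801.00
Referral share: 29% of $140,801.00 = $40,832.29; lead counsel retains $140,801.00 − $40,832.29 = $99,968.71.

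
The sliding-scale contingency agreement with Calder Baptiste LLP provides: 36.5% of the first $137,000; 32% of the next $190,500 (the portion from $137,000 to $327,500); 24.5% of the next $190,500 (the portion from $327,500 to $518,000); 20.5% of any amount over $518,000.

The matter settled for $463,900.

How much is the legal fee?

First $137,000 at 36.5% = $50,005.00
Next $190,500 at 32% = $60,960.00
Remaining $136,400 at 24.5% = $33,418.00
Fee: $50,005.00 + $60,960.00 + $33,418.00 = $144,383.00

$144,383.00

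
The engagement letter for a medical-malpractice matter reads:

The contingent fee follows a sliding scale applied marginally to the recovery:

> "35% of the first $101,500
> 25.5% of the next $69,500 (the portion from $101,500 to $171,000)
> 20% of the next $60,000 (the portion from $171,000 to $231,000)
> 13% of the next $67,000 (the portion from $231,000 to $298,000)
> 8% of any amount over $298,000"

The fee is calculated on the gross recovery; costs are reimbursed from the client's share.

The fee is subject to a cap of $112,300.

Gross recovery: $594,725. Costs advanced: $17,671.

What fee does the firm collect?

Fee base is the gross recovery, $594,725; costs are reimbursed separately.
First $101,500 at 35% = $35,525.00
Next $69,500 at 25.5% = $17,722.50
Next $60,000 at 20% = $12,000.00
Next $67,000 at 13% = $8,710.00
Remaining $296,725 at 8% = $23,738.00
Fee: $35,525.00 + $17,722.50 + $12,000.00 + $8,710.00 + $23,738.00 = $97,695.50
$97,695.50 is under the $112,300 cap.

$97,695.50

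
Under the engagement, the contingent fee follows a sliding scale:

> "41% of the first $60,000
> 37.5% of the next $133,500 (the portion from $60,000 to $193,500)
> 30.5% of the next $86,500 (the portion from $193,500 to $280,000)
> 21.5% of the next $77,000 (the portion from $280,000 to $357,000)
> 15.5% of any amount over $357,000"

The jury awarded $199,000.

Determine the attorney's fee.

$76,340.00

First $60,000 at 41% = $24,600.00
Next $133,500 at 37.5% = $50,062.50
Remaining $5,500 at 30.5% = $1,677.50
Fee: $24,600.00 + $50,062.50 + $1,677.50 = $76,340.00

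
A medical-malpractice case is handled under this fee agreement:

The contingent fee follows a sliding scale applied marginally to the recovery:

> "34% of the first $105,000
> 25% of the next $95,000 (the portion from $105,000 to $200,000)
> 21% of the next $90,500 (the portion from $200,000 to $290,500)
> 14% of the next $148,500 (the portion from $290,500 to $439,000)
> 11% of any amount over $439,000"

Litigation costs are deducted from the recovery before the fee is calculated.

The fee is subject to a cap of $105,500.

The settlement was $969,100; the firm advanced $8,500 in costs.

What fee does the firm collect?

Fee base (net of costs): $969,100 − $8,500 = $960,600
First $105,000 at 34% = $35,700.00
Next $95,000 at 25% = $23,750.00
Next $90,500 at 21% = $19,005.00
Next $148,500 at 14% = $20,790.00
Remaining $521,600 at 11% = $57,376.00
Fee: $35,700.00 + $23,750.00 + $19,005.00 + $20,790.00 + $57,376.00 = $156,621.00
$156,621.00 exceeds the $105,500 cap, so the fee is capped at $105,500.00.

$105,500.00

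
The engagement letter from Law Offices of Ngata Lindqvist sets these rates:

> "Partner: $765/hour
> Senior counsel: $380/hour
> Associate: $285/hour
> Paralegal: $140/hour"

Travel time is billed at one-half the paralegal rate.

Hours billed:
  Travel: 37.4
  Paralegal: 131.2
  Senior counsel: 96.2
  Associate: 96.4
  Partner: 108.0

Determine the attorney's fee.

Partner: 108.0 × $765 = $82,620.00
Senior counsel: 96.2 × $380 = $36,556.00
Associate: 96.4 × $285 = $27,474.00
Paralegal: 131.2 × $140 = $18,368.00
Subtotal: $82,620.00 + $36,556.00 + $27,474.00 + $18,368.00 = $165,018.00
Travel: 37.4 × ($140 ÷ 2) = 37.4 × $70.00 = $2,618.00
Total: $165,018.00 + $2,618.00 = $167,636.00

$167,636.00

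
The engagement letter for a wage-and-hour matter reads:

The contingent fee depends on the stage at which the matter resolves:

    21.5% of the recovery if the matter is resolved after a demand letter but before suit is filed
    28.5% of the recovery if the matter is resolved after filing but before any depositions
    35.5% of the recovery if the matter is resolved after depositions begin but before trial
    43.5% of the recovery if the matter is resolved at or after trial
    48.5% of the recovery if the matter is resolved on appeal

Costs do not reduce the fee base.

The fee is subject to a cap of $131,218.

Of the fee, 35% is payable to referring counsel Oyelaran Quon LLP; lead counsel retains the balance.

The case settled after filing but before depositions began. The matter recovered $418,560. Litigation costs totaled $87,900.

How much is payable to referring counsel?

$41,751.36

Fee base is the gross recovery, $418,560; costs are reimbursed separately.
The matter settled after filing but before depositions began, so the 28.5% rate applies.
$418,560 × 28.5% = $119,289.60
$119,289.60 is under the $131,218 cap.
Referral share: 35% of $119,289.60 = $41,751.36; lead counsel retains $119,289.60 − $41,751.36 = $77,538.24.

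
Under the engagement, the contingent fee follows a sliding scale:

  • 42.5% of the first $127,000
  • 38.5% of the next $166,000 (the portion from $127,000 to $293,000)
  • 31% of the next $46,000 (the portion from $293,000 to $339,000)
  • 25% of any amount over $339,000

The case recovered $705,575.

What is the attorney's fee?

First $127,000 at 42.5% = $53,975.00
Next $166,000 at 38.5% = $63,910.00
Next $46,000 at 31% = $14,260.00
Remaining $366,575 at 25% = $91,643.75
Fee: $53,975.00 + $63,910.00 + $14,260.00 + $91,643.75 = $223,788.75

$223,788.75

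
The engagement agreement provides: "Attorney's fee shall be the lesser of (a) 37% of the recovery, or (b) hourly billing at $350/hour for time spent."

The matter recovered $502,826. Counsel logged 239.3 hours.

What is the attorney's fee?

(a) 37% of $502,826 = $186,045.62
(b) 239.3 × $350 = $83,755.00
The lesser is (b): $83,755.00.

$83,755.00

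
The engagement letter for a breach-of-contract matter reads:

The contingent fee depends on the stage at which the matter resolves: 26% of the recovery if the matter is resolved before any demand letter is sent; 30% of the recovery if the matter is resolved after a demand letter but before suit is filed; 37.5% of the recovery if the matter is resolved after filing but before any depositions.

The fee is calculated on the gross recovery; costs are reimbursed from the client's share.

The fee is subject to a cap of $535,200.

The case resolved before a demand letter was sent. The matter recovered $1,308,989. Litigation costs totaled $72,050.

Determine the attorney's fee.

Fee base is the gross recovery, $1,308,989; costs are reimbursed separately.
The matter resolved before a demand letter was sent, so the 26% rate applies.
$1,308,989 × 26% = $340,337.14
$340,337.14 is under the $535,200 cap.

$340,337.14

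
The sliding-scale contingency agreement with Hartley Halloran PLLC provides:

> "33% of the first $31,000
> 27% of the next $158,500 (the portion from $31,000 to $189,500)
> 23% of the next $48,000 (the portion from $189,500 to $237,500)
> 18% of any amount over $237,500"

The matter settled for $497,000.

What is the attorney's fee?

First $31,000 at 33% = $10,230.00
Next $158,500 at 27% = $42,795.00
Next $48,000 at 23% = $11,040.00
Remaining $259,500 at 18% = $46,710.00
Fee: $10,230.00 + $42,795.00 + $11,040.00 + $46,710.00 = $110,775.00

$110,775.00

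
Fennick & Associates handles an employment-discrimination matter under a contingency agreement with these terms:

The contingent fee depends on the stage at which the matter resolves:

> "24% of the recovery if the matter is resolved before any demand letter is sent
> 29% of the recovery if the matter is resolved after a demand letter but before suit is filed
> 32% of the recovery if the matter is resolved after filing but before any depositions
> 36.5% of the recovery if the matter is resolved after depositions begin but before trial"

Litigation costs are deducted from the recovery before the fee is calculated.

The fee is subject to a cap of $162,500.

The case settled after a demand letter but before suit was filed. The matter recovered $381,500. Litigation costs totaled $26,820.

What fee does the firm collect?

$102,857.20

Fee base (net of costs): $381,500 − $26,820 = $354,680
The matter settled after a demand letter but before suit was filed, so the 29% rate applies.
$354,680 × 29% = $102,857.20
$102,857.20 is under the $162,500 cap.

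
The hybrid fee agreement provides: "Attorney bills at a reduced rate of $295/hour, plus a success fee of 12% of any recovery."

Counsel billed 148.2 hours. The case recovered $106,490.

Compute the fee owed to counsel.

$56,497.80

Hourly: 148.2 × $295 = $43,719.00
Success fee: 12% of $106,490 = $12,778.80
Total: $43,719.00 + $12,778.80 = $56,497.80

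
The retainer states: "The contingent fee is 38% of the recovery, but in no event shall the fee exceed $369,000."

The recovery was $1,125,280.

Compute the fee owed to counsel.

38% of $1,125,280 = $427,606.40
That exceeds the $369,000 cap, so the fee is capped at $369,000.

$369,000.00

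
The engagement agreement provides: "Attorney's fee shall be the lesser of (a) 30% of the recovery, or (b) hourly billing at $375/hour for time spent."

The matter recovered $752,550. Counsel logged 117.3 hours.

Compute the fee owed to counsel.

(a) 30% of $752,550 = $225,765.00
(b) 117.3 × $375 = $43,987.50
The lesser is (b): $43,987.50.

$43,987.50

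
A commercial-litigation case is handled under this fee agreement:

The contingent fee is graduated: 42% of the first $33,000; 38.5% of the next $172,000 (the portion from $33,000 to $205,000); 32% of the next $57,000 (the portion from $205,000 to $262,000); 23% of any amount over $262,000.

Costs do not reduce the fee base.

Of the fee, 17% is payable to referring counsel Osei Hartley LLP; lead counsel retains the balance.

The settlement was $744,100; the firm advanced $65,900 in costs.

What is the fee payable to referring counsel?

$35,564.51

Fee base is the gross recovery, $744,100; costs are reimbursed separately.
First $33,000 at 42% = $13,860.00
Next $172,000 at 38.5% = $66,220.00
Next $57,000 at 32% = $18,240.00
Remaining $482,100 at 23% = $110,883.00
Fee: $13,860.00 + $66,220.00 + $18,240.00 + $110,883.00 = $209,203.00
Referral share: 17% of $209,203.00 = $35,564.51; lead counsel retains $209,203.00 − $35,564.51 = $173,638.49.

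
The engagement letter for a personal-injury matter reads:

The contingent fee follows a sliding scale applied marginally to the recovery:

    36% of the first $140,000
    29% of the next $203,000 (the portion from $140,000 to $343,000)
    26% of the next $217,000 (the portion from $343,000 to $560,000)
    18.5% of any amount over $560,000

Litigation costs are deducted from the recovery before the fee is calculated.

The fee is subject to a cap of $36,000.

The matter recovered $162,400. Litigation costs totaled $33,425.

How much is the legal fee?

$36,000.00

Fee base (net of costs): $162,400 − $33,425 = $128,975
First $128,975 at 36% = $46,431.00
$46,431.00 exceeds the $36,000 cap, so the fee is capped at $36,000.00.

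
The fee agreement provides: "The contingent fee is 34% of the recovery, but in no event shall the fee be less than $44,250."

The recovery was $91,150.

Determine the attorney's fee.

34% of $91,150 = $30,991.00
That is below the $44,250 minimum, so the minimum applies.

$44,250.00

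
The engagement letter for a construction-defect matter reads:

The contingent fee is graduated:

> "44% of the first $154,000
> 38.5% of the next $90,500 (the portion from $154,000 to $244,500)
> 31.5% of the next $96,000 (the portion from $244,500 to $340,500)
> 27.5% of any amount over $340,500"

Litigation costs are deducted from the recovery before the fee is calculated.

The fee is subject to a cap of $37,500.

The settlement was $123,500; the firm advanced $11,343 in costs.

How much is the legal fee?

Fee base (net of costs): $123,500 − $11,343 = $112,157
First $112,157 at 44% = $49,349.08
$49,349.08 exceeds the $37,500 cap, so the fee is capped at $37,500.00.

$37,500.00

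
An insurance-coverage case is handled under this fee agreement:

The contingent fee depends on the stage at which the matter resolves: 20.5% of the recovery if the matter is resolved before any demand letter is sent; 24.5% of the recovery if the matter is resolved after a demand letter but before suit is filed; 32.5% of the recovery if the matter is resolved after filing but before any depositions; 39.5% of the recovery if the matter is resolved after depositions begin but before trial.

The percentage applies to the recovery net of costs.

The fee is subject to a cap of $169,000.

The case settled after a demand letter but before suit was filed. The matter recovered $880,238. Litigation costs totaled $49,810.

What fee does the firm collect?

$169,000.00

Fee base (net of costs): $880,238 − $49,810 = $830,428
The matter settled after a demand letter but before suit was filed, so the 24.5% rate applies.
$830,428 × 24.5% = $203,454.86
$203,454.86 exceeds the $169,000 cap, so the fee is capped at $169,000.00.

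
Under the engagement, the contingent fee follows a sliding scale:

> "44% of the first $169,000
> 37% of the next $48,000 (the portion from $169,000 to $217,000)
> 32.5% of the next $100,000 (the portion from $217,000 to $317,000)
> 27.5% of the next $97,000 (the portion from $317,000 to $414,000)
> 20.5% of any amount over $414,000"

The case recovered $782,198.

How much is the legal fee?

$226,775.59

First $169,000 at 44% = $74,360.00
Next $48,000 at 37% = $17,760.00
Next $100,000 at 32.5% = $32,500.00
Next $97,000 at 27.5% = $26,675.00
Remaining $368,198 at 20.5% = $75,480.59
Fee: $74,360.00 + $17,760.00 + $32,500.00 + $26,675.00 + $75,480.59 = $226,775.59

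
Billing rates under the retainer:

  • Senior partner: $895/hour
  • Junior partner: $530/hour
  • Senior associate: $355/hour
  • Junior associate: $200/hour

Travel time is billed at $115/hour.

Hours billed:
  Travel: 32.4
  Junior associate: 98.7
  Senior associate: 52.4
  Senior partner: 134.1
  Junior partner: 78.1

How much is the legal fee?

$203,480.50

Senior partner: 134.1 × $895 = $120,019.50
Junior partner: 78.1 × $530 = $41,393.00
Senior associate: 52.4 × $355 = $18,602.00
Junior associate: 98.7 × $200 = $19,740.00
Subtotal: $120,019.50 + $41,393.00 + $18,602.00 + $19,740.00 = $199,754.50
Travel: 32.4 × $115 = $3,726.00
Total: $199,754.50 + $3,726.00 = $203,480.50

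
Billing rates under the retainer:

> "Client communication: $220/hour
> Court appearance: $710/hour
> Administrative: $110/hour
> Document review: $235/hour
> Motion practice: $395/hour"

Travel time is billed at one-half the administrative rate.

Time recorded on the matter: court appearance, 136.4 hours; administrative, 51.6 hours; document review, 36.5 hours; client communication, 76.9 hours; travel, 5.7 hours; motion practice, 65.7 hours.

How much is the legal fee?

Client communication: 76.9 × $220 = $16,918.00
Court appearance: 136.4 × $710 = $96,844.00
Administrative: 51.6 × $110 = $5,676.00
Document review: 36.5 × $235 = $8,577.50
Motion practice: 65.7 × $395 = $25,951.50
Subtotal: $16,918.00 + $96,844.00 + $5,676.00 + $8,577.50 + $25,951.50 = $153,967.00
Travel: 5.7 × ($110 ÷ 2) = 5.7 × $55.00 = $313.50
Total: $153,967.00 + $313.50 = $154,280.50

$154,280.50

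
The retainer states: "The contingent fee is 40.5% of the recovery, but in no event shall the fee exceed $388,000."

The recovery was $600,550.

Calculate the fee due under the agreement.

$243,222.75

40.5% of $600,550 = $243,222.75
That is under the $388,000 cap.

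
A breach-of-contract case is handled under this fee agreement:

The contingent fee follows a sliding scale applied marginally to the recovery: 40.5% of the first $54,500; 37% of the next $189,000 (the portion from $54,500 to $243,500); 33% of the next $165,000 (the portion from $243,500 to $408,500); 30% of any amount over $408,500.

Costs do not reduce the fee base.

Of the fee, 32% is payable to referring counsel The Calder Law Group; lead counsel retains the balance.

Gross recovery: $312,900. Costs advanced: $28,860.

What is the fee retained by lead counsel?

$78,135.06

Fee base is the gross recovery, $312,900; costs are reimbursed separately.
First $54,500 at 40.5% = $22,072.50
Next $189,000 at 37% = $69,930.00
Remaining $69,400 at 33% = $22,902.00
Fee: $22,072.50 + $69,930.00 + $22,902.00 = $114,904.50
Referral share: 32% of $114,904.50 = $36,769.44; lead counsel retains $114,904.50 − $36,769.44 = $78,135.06.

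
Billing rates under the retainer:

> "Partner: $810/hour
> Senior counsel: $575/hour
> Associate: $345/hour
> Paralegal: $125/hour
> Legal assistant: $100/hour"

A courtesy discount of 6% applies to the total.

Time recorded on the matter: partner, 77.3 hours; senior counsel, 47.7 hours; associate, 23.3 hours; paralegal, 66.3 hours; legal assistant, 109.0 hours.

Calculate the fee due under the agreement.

$110,230.51

Partner: 77.3 × $810 = $62,613.00
Senior counsel: 47.7 × $575 = $27,427.50
Associate: 23.3 × $345 = $8,038.50
Paralegal: 66.3 × $125 = $8,287.50
Legal assistant: 109.0 × $100 = $10,900.00
Subtotal: $117,266.50
Less 6% discount: −$7,035.99
Total: $117,266.50 − $7,035.99 = $110,230.51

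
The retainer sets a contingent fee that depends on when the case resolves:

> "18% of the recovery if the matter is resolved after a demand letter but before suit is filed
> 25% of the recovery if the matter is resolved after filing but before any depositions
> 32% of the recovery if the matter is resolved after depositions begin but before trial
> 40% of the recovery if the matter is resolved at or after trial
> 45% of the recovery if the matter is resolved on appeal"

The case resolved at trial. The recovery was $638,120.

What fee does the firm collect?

$255,248.00

The matter resolved at trial, so the 40% rate applies.
$638,120 × 40% = $255,248.00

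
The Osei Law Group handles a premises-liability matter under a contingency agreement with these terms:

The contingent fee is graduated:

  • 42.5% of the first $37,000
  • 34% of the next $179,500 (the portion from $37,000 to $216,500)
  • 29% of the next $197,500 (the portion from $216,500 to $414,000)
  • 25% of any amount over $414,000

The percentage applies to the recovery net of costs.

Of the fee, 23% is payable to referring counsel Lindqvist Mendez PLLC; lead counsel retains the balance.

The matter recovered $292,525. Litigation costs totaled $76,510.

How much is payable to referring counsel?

Fee base (net of costs): $292,525 − $76,510 = $216,015
First $37,000 at 42.5% = $15,725.00
Remaining $179,015 at 34% = $60,865.10
Fee: $15,725.00 + $60,865.10 = $76,590.10
Referral share: 23% of $76,590.10 = $17,615.72; lead counsel retains $76,590.10 − $17,615.72 = $58,974.38.

$17,615.72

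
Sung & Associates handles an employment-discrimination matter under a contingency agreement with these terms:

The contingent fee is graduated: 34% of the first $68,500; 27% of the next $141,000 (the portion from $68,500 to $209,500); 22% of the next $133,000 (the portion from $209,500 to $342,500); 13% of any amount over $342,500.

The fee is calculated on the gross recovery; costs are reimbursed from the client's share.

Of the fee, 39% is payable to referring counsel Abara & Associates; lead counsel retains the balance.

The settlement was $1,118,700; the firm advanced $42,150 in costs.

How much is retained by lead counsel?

$116,830.86

Fee base is the gross recovery, $1,118,700; costs are reimbursed separately.
First $68,500 at 34% = $23,290.00
Next $141,000 at 27% = $38,070.00
Next $133,000 at 22% = $29,260.00
Remaining $776,200 at 13% = $100,906.00
Fee: $23,290.00 + $38,070.00 + $29,260.00 + $100,906.00 = $191,526.00
Referral share: 39% of $191,526.00 = $74,695.14; lead counsel retains $191,526.00 − $74,695.14 = $116,830.86.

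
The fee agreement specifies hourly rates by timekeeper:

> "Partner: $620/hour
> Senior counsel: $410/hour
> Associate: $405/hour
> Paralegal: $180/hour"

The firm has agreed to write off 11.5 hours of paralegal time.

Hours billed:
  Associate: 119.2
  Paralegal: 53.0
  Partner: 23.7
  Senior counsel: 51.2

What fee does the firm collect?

$91,432.00

Partner: 23.7 × $620 = $14,694.00
Senior counsel: 51.2 × $410 = $20,992.00
Associate: 119.2 × $405 = $48,276.00
Paralegal: 53.0 × $180 = $9,540.00
Subtotal: $93,502.00
Write-off: 11.5 × $180 = $2,070.00
Total: $93,502.00 − $2,070.00 = $91,432.00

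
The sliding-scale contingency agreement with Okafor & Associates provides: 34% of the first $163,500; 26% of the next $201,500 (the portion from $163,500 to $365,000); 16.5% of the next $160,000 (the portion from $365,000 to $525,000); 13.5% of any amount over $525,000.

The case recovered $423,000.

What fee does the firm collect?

First $163,500 at 34% = $55,590.00
Next $201,500 at 26% = $52,390.00
Remaining $58,000 at 16.5% = $9,570.00
Fee: $55,590.00 + $52,390.00 + $9,570.00 = $117,550.00

$117,550.00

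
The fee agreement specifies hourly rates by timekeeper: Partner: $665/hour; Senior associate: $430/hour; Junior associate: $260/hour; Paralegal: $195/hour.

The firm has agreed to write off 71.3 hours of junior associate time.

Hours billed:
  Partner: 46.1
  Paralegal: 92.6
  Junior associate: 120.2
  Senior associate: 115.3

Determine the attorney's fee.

$111,006.50

Partner: 46.1 × $665 = $30,656.50
Senior associate: 115.3 × $430 = $49,579.00
Junior associate: 120.2 × $260 = $31,252.00
Paralegal: 92.6 × $195 = $18,057.00
Subtotal: $129,544.50
Write-off: 71.3 × $260 = $18,538.00
Total: $129,544.50 − $18,538.00 = $111,006.50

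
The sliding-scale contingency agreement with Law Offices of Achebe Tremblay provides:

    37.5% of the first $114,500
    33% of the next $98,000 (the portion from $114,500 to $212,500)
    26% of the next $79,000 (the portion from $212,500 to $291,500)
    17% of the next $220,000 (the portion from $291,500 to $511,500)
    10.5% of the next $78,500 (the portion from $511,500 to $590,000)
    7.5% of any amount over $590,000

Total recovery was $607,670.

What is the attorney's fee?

First $114,500 at 37.5% = $42,937.50
Next $98,000 at 33% = $32,340.00
Next $79,000 at 26% = $20,540.00
Next $220,000 at 17% = $37,400.00
Next $78,500 at 10.5% = $8,242.50
Remaining $17,670 at 7.5% = $1,325.25
Fee: $42,937.50 + $32,340.00 + $20,540.00 + $37,400.00 + $8,242.50 + $1,325.25 = $142,785.25

$142,785.25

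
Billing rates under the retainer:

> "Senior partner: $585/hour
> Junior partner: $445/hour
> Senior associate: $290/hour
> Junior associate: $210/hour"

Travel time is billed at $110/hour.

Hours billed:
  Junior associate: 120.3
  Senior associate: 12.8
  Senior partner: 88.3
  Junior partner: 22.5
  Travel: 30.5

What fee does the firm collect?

$93,998.00

Senior partner: 88.3 × $585 = $51,655.50
Junior partner: 22.5 × $445 = $10,012.50
Senior associate: 12.8 × $290 = $3,712.00
Junior associate: 120.3 × $210 = $25,263.00
Subtotal: $51,655.50 + $10,012.50 + $3,712.00 + $25,263.00 = $90,643.00
Travel: 30.5 × $110 = $3,355.00
Total: $90,643.00 + $3,355.00 = $93,998.00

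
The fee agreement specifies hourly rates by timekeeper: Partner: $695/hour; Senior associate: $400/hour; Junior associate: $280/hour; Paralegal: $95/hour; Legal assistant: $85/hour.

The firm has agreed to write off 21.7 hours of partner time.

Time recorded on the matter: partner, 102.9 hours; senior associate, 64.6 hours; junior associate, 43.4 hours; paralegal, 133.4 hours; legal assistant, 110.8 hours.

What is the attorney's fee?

Partner: 102.9 × $695 = $71,515.50
Senior associate: 64.6 × $400 = $25,840.00
Junior associate: 43.4 × $280 = $12,152.00
Paralegal: 133.4 × $95 = $12,673.00
Legal assistant: 110.8 × $85 = $9,418.00
Subtotal: $131,598.50
Write-off: 21.7 × $695 = $15,081.50
Total: $131,598.50 − $15,081.50 = $116,517.00

$116,517.00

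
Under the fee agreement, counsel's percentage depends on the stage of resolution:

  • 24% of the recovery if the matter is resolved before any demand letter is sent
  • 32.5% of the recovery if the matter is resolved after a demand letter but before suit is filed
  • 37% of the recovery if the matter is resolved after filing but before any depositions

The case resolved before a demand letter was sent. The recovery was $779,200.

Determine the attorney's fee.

The matter resolved before a demand letter was sent, so the 24% rate applies.
$779,200 × 24% = $187,008.00

$187,008.00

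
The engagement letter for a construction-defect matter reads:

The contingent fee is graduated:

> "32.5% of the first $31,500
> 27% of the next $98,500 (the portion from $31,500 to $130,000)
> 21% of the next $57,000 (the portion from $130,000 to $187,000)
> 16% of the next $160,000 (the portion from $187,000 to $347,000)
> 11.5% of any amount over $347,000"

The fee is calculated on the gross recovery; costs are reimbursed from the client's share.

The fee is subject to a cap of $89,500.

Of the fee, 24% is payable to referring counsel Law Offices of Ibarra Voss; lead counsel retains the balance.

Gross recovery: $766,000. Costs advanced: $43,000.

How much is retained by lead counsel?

Fee base is the gross recovery, $766,000; costs are reimbursed separately.
First $31,500 at 32.5% = $10,237.50
Next $98,500 at 27% = $26,595.00
Next $57,000 at 21% = $11,970.00
Next $160,000 at 16% = $25,600.00
Remaining $419,000 at 11.5% = $48,185.00
Fee: $10,237.50 + $26,595.00 + $11,970.00 + $25,600.00 + $48,185.00 = $122,587.50
$122,587.50 exceeds the $89,500 cap, so the fee is capped at $89,500.00.
Referral share: 24% of $89,500.00 = $21,480.00; lead counsel retains $89,500.00 − $21,480.00 = $68,020.00.

$68,020.00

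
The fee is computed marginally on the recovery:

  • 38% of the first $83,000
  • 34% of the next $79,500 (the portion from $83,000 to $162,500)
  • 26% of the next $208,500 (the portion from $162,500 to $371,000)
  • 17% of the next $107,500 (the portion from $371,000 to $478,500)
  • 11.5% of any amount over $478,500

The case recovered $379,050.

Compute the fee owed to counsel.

$114,148.50

First $83,000 at 38% = $31,540.00
Next $79,500 at 34% = $27,030.00
Next $208,500 at 26% = $54,210.00
Remaining $8,050 at 17% = $1,368.50
Fee: $31,540.00 + $27,030.00 + $54,210.00 + $1,368.50 = $114,148.50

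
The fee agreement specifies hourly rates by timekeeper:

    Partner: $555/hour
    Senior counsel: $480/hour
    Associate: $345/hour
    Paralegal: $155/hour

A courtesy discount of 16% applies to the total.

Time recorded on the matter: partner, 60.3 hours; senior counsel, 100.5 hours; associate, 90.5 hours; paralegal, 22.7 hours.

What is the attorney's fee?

Partner: 60.3 × $555 = $33,466.50
Senior counsel: 100.5 × $480 = $48,240.00
Associate: 90.5 × $345 = $31,222.50
Paralegal: 22.7 × $155 = $3,518.50
Subtotal: $116,447.50
Less 16% discount: −$18,631.60
Total: $116,447.50 − $18,631.60 = $97,815.90

$97,815.90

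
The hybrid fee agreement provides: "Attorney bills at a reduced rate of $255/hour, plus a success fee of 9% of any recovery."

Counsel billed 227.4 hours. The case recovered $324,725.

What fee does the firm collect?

$87,212.25

Hourly: 227.4 × $255 = $57,987.00
Success fee: 9% of $324,725 = $29,225.25
Total: $57,987.00 + $29,225.25 = $87,212.25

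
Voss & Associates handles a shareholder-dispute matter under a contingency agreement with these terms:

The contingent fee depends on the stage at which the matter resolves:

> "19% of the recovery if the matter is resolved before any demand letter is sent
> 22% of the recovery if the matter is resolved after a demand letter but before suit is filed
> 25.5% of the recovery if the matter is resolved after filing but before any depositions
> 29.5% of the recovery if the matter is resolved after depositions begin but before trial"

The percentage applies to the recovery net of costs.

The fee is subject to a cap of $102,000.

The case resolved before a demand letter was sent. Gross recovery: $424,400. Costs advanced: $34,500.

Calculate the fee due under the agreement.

$74,081.00

Fee base (net of costs): $424,400 − $34,500 = $389,900
The matter resolved before a demand letter was sent, so the 19% rate applies.
$389,900 × 19% = $74,081.00
$74,081.00 is under the $102,000 cap.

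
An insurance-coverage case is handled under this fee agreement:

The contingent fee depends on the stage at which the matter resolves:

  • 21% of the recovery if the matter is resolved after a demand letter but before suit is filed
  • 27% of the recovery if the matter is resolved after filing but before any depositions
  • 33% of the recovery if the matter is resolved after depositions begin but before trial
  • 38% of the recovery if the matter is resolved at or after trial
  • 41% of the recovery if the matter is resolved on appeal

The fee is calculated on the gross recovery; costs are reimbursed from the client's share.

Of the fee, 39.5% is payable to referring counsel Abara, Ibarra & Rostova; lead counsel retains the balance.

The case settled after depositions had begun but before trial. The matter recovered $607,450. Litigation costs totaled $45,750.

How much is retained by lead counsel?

$121,277.39

Fee base is the gross recovery, $607,450; costs are reimbursed separately.
The matter settled after depositions had begun but before trial, so the 33% rate applies.
$607,450 × 33% = $200,458.50
Referral share: 39.5% of $200,458.50 = $79,181.11; lead counsel retains $200,458.50 − $79,181.11 = $121,277.39.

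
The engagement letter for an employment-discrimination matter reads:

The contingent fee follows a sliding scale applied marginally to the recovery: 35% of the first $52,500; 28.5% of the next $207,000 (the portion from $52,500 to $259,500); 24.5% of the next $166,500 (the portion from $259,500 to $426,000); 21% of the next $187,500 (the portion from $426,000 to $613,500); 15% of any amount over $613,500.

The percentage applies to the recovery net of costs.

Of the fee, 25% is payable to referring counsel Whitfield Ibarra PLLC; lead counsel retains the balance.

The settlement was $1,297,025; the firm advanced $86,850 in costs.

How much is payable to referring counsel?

$61,759.69

Fee base (net of costs): $1,297,025 − $86,850 = $1,210,175
First $52,500 at 35% = $18,375.00
Next $207,000 at 28.5% = $58,995.00
Next $166,500 at 24.5% = $40,792.50
Next $187,500 at 21% = $39,375.00
Remaining $596,675 at 15% = $89,501.25
Fee: $18,375.00 + $58,995.00 + $40,792.50 + $39,375.00 + $89,501.25 = $247,038.75
Referral share: 25% of $247,038.75 = $61,759.69; lead counsel retains $247,038.75 − $61,759.69 = $185,279.06.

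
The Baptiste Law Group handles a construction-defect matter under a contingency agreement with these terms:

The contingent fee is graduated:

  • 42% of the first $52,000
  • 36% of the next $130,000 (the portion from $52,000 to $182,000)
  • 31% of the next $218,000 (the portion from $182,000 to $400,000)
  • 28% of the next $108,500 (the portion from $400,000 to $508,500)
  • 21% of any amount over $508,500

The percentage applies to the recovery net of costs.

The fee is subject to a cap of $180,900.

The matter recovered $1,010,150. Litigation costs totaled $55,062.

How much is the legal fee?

$180,900.00

Fee base (net of costs): $1,010,150 − $55,062 = $955,088
First $52,000 at 42% = $21,840.00
Next $130,000 at 36% = $46,800.00
Next $218,000 at 31% = $67,580.00
Next $108,500 at 28% = $30,380.00
Remaining $446,588 at 21% = $93,783.48
Fee: $21,840.00 + $46,800.00 + $67,580.00 + $30,380.00 + $93,783.48 = $260,383.48
$260,383.48 exceeds the $180,900 cap, so the fee is capped at $180,900.00.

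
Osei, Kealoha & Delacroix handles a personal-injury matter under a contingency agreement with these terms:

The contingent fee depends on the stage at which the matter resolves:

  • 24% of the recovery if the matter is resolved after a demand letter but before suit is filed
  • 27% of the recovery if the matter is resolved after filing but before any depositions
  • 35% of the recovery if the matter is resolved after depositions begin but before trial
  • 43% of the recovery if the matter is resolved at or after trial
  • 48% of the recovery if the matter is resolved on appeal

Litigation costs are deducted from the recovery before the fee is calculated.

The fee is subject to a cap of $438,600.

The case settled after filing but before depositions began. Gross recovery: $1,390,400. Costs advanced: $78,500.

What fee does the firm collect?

Fee base (net of costs): $1,390,400 − $78,500 = $1,311,900
The matter settled after filing but before depositions began, so the 27% rate applies.
$1,311,900 × 27% = $354,213.00
$354,213.00 is under the $438,600 cap.

$354,213.00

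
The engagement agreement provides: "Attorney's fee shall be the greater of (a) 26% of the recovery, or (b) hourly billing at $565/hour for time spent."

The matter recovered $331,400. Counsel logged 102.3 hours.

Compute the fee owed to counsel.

(a) 26% of $331,400 = $86,164.00
(b) 102.3 × $565 = $57,799.50
The greater is (a): $86,164.00.

$86,164.00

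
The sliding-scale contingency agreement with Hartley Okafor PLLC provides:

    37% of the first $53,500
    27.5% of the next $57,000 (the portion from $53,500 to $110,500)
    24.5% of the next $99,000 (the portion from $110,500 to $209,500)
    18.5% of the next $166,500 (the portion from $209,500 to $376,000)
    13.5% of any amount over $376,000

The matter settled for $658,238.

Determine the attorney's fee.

$128,629.63

First $53,500 at 37% = $19,795.00
Next $57,000 at 27.5% = $15,675.00
Next $99,000 at 24.5% = $24,255.00
Next $166,500 at 18.5% = $30,802.50
Remaining $282,238 at 13.5% = $38,102.13
Fee: $19,795.00 + $15,675.00 + $24,255.00 + $30,802.50 + $38,102.13 = $128,629.63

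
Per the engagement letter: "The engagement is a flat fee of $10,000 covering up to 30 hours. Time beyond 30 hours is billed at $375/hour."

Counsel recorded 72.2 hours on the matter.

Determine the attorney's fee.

Flat fee: $10,000.00
Excess hours: 72.2 − 30 = 42.2
Overrun: 42.2 × $375 = $15,825.00
Total: $10,000.00 + $15,825.00 = $25,825.00

$25,825.00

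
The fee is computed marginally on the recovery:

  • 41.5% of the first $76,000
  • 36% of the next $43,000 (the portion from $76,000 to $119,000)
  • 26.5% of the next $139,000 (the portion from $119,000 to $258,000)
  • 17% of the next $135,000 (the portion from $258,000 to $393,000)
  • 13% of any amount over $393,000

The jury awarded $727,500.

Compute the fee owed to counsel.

First $76,000 at 41.5% = $31,540.00
Next $43,000 at 36% = $15,480.00
Next $139,000 at 26.5% = $36,835.00
Next $135,000 at 17% = $22,950.00
Remaining $334,500 at 13% = $43,485.00
Fee: $31,540.00 + $15,480.00 + $36,835.00 + $22,950.00 + $43,485.00 = $150,290.00

$150,290.00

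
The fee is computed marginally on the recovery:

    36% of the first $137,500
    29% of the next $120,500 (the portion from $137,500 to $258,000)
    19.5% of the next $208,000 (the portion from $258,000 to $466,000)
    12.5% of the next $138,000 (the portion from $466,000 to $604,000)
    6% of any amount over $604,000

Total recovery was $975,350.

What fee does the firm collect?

First $137,500 at 36% = $49,500.00
Next $120,500 at 29% = $34,945.00
Next $208,000 at 19.5% = $40,560.00
Next $138,000 at 12.5% = $17,250.00
Remaining $371,350 at 6% = $22,281.00
Fee: $49,500.00 + $34,945.00 + $40,560.00 + $17,250.00 + $22,281.00 = $164,536.00

$164,536.00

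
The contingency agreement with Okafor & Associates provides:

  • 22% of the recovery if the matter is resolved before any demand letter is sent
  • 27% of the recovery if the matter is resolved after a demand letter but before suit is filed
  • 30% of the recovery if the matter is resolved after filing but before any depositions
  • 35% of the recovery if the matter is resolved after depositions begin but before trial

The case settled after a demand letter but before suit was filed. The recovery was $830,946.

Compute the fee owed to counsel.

$224,355.42

The matter settled after a demand letter but before suit was filed, so the 27% rate applies.
$830,946 × 27% = $224,355.42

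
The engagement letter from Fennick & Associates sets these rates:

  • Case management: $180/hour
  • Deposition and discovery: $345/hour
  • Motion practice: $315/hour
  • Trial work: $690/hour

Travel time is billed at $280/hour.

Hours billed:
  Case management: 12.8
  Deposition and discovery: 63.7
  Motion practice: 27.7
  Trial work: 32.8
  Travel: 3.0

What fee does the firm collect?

$56,478.00

Case management: 12.8 × $180 = $2,304.00
Deposition and discovery: 63.7 × $345 = $21,976.50
Motion practice: 27.7 × $315 = $8,725.50
Trial work: 32.8 × $690 = $22,632.00
Subtotal: $2,304.00 + $21,976.50 + $8,725.50 + $22,632.00 = $55,638.00
Travel: 3.0 × $280 = $840.00
Total: $55,638.00 + $840.00 = $56,478.00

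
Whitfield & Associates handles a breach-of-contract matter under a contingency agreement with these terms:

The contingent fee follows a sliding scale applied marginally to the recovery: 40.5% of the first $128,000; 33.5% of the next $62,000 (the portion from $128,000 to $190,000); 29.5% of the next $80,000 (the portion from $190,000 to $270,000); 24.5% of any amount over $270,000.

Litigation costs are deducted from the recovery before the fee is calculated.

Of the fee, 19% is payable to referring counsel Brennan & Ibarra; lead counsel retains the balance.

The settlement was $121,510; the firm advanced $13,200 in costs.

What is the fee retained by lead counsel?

Fee base (net of costs): $121,510 − $13,200 = $108,310
First $108,310 at 40.5% = $43,865.55
Referral share: 19% of $43,865.55 = $8,334.45; lead counsel retains $43,865.55 − $8,334.45 = $35,531.10.

$35,531.10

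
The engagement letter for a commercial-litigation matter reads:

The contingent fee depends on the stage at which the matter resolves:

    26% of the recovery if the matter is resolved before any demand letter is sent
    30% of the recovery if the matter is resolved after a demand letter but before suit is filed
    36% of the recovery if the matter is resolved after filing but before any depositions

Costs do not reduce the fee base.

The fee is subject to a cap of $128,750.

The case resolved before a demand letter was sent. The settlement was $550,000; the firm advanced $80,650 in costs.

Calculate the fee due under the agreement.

$128,750.00

Fee base is the gross recovery, $550,000; costs are reimbursed separately.
The matter resolved before a demand letter was sent, so the 26% rate applies.
$550,000 × 26% = $143,000.00
$143,000.00 exceeds the $128,750 cap, so the fee is capped at $128,750.00.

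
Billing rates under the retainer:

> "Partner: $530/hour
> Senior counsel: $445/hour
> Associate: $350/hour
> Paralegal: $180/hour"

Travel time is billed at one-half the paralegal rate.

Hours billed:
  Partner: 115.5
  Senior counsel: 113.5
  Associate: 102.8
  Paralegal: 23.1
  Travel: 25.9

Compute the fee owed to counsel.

$154,191.50

Partner: 115.5 × $530 = $61,215.00
Senior counsel: 113.5 × $445 = $50,507.50
Associate: 102.8 × $350 = $35,980.00
Paralegal: 23.1 × $180 = $4,158.00
Subtotal: $61,215.00 + $50,507.50 + $35,980.00 + $4,158.00 = $151,860.50
Travel: 25.9 × ($180 ÷ 2) = 25.9 × $90.00 = $2,331.00
Total: $151,860.50 + $2,331.00 = $154,191.50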